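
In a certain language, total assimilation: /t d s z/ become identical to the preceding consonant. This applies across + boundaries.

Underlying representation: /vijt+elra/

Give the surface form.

/t/ after /j/ → [j] (total assimilation)

[vijj+elra]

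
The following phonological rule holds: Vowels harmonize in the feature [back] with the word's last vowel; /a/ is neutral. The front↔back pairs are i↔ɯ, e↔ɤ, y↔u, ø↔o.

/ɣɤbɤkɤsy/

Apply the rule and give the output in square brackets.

[ɣebekesy]

/ɤ/ harmonizes with /y/ ([-back]) → [e]
/ɤ/ harmonizes with /y/ ([-back]) → [e]
/ɤ/ harmonizes with /y/ ([-back]) → [e]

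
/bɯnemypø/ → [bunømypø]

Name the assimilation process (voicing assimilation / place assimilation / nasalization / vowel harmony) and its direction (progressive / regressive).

vowel harmony, regressive

/ɯ/→[u] /e/→[ø].
Vowels agree with the last vowel, so the harmony is regressive.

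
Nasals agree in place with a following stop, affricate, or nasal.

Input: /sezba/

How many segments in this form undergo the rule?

0

No segment meets the rule's conditions.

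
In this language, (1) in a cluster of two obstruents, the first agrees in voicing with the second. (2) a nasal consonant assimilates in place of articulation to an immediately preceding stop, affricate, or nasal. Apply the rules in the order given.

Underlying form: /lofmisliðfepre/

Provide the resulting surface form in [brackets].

Rule 1: /ð/ before /f/ (voiceless) → [θ]
After rule 1: lofmisliθfepre
Rule 2: no segment meets the rule's conditions; no change.

[lofmisliθfepre]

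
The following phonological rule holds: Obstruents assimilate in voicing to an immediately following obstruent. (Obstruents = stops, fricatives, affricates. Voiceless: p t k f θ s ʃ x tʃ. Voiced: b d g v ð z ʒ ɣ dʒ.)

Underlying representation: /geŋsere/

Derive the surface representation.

no segment meets the rule's conditions; no change.

[geŋsere]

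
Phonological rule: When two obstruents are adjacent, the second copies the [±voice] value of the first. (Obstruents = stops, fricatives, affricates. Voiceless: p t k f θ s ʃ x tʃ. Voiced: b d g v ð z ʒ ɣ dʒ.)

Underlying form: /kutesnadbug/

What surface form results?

no segment meets the rule's conditions; no change.

[kutesnadbug]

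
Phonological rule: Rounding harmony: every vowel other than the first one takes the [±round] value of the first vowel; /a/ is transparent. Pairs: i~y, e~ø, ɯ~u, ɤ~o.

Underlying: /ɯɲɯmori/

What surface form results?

/o/ harmonizes with /ɯ/ ([-round]) → [ɤ]

[ɯɲɯmɤri]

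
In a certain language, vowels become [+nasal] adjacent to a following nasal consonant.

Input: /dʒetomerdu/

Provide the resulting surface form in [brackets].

[dʒetõmerdu]

/o/ before nasal /m/ → [õ]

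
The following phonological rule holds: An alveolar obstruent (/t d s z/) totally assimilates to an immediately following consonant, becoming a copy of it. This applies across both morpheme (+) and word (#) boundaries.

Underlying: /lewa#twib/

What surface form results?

[lewa#wwib]

/t/ before /w/ → [w] (total assimilation)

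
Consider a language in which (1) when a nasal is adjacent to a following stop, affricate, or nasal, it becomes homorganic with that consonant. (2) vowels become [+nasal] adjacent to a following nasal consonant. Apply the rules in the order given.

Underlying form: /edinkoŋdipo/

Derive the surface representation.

Rule 1: /n/ before /k/ (velar) → [ŋ]
Rule 1: /ŋ/ before /d/ (alveolar) → [n]
After rule 1: ediŋkondipo
Rule 2: /i/ before nasal /ŋ/ → [ĩ]
Rule 2: /o/ before nasal /n/ → [õ]

[edĩŋkõndipo]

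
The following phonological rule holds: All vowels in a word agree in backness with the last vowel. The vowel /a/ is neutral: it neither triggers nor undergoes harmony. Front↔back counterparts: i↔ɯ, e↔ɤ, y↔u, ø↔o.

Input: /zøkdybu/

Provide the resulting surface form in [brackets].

[zokdubu]

/ø/ harmonizes with /u/ ([+back]) → [o]
/y/ harmonizes with /u/ ([+back]) → [u]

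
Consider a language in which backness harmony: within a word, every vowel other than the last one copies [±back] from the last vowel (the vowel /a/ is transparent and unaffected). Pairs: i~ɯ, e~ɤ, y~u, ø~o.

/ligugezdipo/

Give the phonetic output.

[lɯgugɤzdɯpo]

/i/ harmonizes with /o/ ([+back]) → [ɯ]
/e/ harmonizes with /o/ ([+back]) → [ɤ]
/i/ harmonizes with /o/ ([+back]) → [ɯ]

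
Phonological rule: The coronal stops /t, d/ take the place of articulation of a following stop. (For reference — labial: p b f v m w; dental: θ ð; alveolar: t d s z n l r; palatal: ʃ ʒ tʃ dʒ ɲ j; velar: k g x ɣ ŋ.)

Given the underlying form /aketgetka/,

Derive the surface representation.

[akekgekka]

/t/ before /g/ (velar) → [k]
/t/ before /k/ (velar) → [k]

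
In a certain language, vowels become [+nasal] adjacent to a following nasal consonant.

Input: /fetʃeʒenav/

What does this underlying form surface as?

/e/ before nasal /n/ → [ẽ]

[fetʃeʒẽnav]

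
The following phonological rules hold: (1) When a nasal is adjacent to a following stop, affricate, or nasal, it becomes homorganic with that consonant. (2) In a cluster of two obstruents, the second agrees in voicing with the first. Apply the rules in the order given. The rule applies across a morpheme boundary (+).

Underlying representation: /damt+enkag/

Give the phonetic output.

[dant+eŋkag]

Rule 1: /m/ before /t/ (alveolar) → [n]
Rule 1: /n/ before /k/ (velar) → [ŋ]
After rule 1: dant+eŋkag
Rule 2: no segment meets the rule's conditions; no change.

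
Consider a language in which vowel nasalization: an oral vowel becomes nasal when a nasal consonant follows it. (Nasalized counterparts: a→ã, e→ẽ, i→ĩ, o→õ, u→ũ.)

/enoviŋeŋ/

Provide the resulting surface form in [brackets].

[ẽnovĩŋẽŋ]

/e/ before nasal /n/ → [ẽ]
/i/ before nasal /ŋ/ → [ĩ]
/e/ before nasal /ŋ/ → [ẽ]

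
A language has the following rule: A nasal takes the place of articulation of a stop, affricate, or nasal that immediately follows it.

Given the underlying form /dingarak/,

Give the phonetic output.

[diŋgarak]

/n/ before /g/ (velar) → [ŋ]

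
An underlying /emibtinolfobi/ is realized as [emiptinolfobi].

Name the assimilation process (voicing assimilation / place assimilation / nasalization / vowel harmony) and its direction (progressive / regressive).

/b/→[p].
Each target copies a feature from the following segment, so the direction is regressive.

voicing assimilation, regressive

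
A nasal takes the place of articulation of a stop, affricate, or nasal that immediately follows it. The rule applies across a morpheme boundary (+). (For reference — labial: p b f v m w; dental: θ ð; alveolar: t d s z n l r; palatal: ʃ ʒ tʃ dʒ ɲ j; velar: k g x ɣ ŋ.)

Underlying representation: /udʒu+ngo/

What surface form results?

/n/ before /g/ (velar) → [ŋ]

[udʒu+ŋgo]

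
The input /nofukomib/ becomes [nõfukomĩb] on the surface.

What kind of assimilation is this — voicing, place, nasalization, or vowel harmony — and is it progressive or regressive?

nasalization, progressive

/o/→[õ] /i/→[ĩ].
Each target copies a feature from the preceding segment, so the direction is progressive.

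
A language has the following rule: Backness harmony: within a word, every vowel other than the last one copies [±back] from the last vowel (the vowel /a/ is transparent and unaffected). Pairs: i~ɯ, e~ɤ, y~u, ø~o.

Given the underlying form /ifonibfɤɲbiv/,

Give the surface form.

/o/ harmonizes with /i/ ([-back]) → [ø]
/ɤ/ harmonizes with /i/ ([-back]) → [e]

[ifønibfeɲbiv]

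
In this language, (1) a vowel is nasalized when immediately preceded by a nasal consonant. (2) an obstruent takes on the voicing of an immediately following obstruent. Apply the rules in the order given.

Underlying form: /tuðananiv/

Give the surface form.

[tuðanãnĩv]

Rule 1: /a/ after nasal /n/ → [ã]
Rule 1: /i/ after nasal /n/ → [ĩ]
After rule 1: tuðanãnĩv
Rule 2: no segment meets the rule's conditions; no change.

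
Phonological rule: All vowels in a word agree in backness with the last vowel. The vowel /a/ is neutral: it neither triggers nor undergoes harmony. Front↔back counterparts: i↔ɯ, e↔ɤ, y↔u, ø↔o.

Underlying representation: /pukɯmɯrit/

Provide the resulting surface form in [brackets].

/u/ harmonizes with /i/ ([-back]) → [y]
/ɯ/ harmonizes with /i/ ([-back]) → [i]
/ɯ/ harmonizes with /i/ ([-back]) → [i]

[pykimirit]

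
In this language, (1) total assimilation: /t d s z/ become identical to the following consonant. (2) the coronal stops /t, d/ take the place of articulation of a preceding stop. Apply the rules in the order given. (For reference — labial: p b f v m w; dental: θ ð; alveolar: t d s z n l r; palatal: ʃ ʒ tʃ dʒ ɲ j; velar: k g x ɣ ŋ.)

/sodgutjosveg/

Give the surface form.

[soggujjovveg]

Rule 1: /d/ before /g/ → [g] (total assimilation)
Rule 1: /t/ before /j/ → [j] (total assimilation)
Rule 1: /s/ before /v/ → [v] (total assimilation)
After rule 1: soggujjovveg
Rule 2: no segment meets the rule's conditions; no change.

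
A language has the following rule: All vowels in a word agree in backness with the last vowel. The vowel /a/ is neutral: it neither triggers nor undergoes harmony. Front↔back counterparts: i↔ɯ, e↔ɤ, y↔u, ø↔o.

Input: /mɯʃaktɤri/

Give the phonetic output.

[miʃakteri]

/ɯ/ harmonizes with /i/ ([-back]) → [i]
/ɤ/ harmonizes with /i/ ([-back]) → [e]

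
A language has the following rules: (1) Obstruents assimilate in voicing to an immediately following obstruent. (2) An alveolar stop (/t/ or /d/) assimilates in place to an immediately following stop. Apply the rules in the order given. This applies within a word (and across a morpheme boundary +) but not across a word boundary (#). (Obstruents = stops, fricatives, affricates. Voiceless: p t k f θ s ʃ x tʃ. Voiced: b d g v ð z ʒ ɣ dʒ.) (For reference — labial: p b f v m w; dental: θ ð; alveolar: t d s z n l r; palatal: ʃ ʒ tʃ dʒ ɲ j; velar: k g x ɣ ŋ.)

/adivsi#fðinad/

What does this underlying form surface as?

Rule 1: /v/ before /s/ (voiceless) → [f]
Rule 1: /f/ before /ð/ (voiced) → [v]
After rule 1: adifsi#vðinad
Rule 2: no segment meets the rule's conditions; no change.

[adifsi#vðinad]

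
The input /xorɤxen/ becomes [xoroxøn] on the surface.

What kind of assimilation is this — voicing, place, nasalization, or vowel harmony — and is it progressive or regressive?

/ɤ/→[o] /e/→[ø].
Vowels agree with the first vowel, so the harmony is progressive.

vowel harmony, progressive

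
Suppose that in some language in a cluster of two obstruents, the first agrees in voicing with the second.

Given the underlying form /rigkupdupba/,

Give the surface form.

/g/ before /k/ (voiceless) → [k]
/p/ before /d/ (voiced) → [b]
/p/ before /b/ (voiced) → [b]

[rikkubdubba]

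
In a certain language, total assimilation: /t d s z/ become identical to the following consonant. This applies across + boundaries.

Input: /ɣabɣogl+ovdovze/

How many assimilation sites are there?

0

No segment meets the rule's conditions.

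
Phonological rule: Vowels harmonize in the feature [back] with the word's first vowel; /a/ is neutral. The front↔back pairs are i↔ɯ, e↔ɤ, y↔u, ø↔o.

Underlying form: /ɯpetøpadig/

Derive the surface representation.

/e/ harmonizes with /ɯ/ ([+back]) → [ɤ]
/ø/ harmonizes with /ɯ/ ([+back]) → [o]
/i/ harmonizes with /ɯ/ ([+back]) → [ɯ]

[ɯpɤtopadɯg]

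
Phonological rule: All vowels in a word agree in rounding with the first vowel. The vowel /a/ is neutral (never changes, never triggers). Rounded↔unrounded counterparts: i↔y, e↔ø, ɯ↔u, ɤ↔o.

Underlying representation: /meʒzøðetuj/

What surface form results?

/ø/ harmonizes with /e/ ([-round]) → [e]
/u/ harmonizes with /e/ ([-round]) → [ɯ]

[meʒzeðetɯj]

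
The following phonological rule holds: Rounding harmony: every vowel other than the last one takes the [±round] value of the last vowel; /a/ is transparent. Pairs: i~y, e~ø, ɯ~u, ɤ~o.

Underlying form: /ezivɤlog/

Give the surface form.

[øzyvolog]

/e/ harmonizes with /o/ ([+round]) → [ø]
/i/ harmonizes with /o/ ([+round]) → [y]
/ɤ/ harmonizes with /o/ ([+round]) → [o]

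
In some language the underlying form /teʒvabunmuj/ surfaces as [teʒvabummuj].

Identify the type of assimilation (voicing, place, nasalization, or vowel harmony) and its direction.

place assimilation, regressive

/n/→[m].
Each target copies a feature from the following segment, so the direction is regressive.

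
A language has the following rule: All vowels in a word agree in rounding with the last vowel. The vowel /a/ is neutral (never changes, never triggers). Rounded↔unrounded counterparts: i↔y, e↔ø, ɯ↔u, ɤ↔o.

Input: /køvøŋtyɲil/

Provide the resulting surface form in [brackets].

[keveŋtiɲil]

/ø/ harmonizes with /i/ ([-round]) → [e]
/ø/ harmonizes with /i/ ([-round]) → [e]
/y/ harmonizes with /i/ ([-round]) → [i]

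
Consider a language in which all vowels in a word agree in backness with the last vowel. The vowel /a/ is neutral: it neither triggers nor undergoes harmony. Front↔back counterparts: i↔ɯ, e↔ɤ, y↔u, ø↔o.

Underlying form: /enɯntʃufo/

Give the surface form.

[ɤnɯntʃufo]

/e/ harmonizes with /o/ ([+back]) → [ɤ]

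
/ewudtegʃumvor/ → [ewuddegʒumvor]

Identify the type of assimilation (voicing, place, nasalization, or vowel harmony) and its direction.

voicing assimilation, progressive

/t/→[d] /ʃ/→[ʒ].
Each target copies a feature from the preceding segment, so the direction is progressive.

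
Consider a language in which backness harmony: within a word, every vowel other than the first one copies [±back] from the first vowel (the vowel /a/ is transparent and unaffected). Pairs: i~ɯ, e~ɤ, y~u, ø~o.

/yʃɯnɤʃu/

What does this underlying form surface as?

[yʃineʃy]

/ɯ/ harmonizes with /y/ ([-back]) → [i]
/ɤ/ harmonizes with /y/ ([-back]) → [e]
/u/ harmonizes with /y/ ([-back]) → [y]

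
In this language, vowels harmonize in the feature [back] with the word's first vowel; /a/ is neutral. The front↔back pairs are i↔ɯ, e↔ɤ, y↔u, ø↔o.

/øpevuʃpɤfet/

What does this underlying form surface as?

[øpevyʃpefet]

/u/ harmonizes with /ø/ ([-back]) → [y]
/ɤ/ harmonizes with /ø/ ([-back]) → [e]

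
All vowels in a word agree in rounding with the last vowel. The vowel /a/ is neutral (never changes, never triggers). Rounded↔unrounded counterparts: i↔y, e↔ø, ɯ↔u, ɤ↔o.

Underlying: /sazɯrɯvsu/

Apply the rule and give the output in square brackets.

[sazuruvsu]

/ɯ/ harmonizes with /u/ ([+round]) → [u]
/ɯ/ harmonizes with /u/ ([+round]) → [u]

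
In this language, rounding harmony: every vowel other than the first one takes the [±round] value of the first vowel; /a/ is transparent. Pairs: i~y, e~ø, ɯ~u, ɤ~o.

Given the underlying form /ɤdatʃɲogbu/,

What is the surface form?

[ɤdatʃɲɤgbɯ]

/o/ harmonizes with /ɤ/ ([-round]) → [ɤ]
/u/ harmonizes with /ɤ/ ([-round]) → [ɯ]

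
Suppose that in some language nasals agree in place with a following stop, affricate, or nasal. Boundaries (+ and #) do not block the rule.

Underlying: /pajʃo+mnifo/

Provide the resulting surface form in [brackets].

[pajʃo+nnifo]

/m/ before /n/ (alveolar) → [n]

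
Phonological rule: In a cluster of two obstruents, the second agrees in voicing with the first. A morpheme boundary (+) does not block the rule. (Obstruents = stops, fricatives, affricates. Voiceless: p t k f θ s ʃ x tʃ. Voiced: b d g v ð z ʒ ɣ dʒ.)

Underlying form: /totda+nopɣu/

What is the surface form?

/d/ after /t/ (voiceless) → [t]
/ɣ/ after /p/ (voiceless) → [x]

[totta+nopxu]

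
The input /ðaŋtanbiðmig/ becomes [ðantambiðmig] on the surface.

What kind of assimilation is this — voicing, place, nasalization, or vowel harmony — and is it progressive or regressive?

/ŋ/→[n] /n/→[m].
Each target copies a feature from the following segment, so the direction is regressive.

place assimilation, regressive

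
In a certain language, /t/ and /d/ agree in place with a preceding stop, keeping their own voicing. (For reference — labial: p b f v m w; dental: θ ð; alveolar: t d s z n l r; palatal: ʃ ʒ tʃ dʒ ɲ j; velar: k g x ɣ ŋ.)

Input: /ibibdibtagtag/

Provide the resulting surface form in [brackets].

[ibibbibpagkag]

/d/ after /b/ (labial) → [b]
/t/ after /b/ (labial) → [p]
/t/ after /g/ (velar) → [k]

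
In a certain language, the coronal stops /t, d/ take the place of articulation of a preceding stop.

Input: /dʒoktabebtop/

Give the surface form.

/t/ after /k/ (velar) → [k]
/t/ after /b/ (labial) → [p]

[dʒokkabebpop]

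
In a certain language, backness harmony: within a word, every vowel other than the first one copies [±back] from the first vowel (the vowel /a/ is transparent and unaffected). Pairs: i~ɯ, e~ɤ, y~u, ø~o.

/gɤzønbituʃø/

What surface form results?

/ø/ harmonizes with /ɤ/ ([+back]) → [o]
/i/ harmonizes with /ɤ/ ([+back]) → [ɯ]
/ø/ harmonizes with /ɤ/ ([+back]) → [o]

[gɤzonbɯtuʃo]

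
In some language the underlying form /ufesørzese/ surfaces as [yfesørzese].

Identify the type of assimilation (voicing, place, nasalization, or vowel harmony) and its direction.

/u/→[y].
Vowels agree with the last vowel, so the harmony is regressive.

vowel harmony, regressive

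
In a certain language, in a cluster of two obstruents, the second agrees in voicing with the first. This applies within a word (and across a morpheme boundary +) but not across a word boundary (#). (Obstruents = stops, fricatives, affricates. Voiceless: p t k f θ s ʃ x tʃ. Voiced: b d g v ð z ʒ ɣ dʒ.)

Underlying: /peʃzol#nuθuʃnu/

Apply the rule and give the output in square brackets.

[peʃsol#nuθuʃnu]

/z/ after /ʃ/ (voiceless) → [s]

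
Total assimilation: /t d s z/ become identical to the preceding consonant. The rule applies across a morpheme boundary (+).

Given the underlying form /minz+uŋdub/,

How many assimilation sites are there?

/z/ after /n/ → [n] (total assimilation)
/d/ after /ŋ/ → [ŋ] (total assimilation)
2 segments change.

2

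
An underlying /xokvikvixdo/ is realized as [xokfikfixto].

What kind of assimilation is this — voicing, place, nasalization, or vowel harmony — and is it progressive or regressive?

voicing assimilation, progressive

/v/→[f] /v/→[f] /d/→[t].
Each target copies a feature from the preceding segment, so the direction is progressive.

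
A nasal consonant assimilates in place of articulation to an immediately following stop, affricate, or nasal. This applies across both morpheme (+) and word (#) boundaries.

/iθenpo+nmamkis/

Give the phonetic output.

[iθempo+mmaŋkis]

/n/ before /p/ (labial) → [m]
/n/ before /m/ (labial) → [m]
/m/ before /k/ (velar) → [ŋ]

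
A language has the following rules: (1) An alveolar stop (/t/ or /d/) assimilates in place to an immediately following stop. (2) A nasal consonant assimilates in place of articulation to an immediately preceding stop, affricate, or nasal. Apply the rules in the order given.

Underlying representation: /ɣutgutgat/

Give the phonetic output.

Rule 1: /t/ before /g/ (velar) → [k]
Rule 1: /t/ before /g/ (velar) → [k]
After rule 1: ɣukgukgat
Rule 2: no segment meets the rule's conditions; no change.

[ɣukgukgat]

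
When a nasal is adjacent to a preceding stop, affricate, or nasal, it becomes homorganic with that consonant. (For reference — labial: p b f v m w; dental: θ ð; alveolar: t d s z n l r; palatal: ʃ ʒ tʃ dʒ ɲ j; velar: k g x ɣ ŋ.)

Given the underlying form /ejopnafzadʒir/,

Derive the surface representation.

[ejopmafzadʒir]

/n/ after /p/ (labial) → [m]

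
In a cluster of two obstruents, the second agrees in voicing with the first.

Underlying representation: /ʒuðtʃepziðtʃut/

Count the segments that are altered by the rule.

3

/tʃ/ after /ð/ (voiced) → [dʒ]
/z/ after /p/ (voiceless) → [s]
/tʃ/ after /ð/ (voiced) → [dʒ]
3 segments change.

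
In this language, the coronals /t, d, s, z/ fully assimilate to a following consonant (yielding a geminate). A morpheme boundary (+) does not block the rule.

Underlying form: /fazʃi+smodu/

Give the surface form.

[faʃʃi+mmodu]

/z/ before /ʃ/ → [ʃ] (total assimilation)
/s/ before /m/ → [m] (total assimilation)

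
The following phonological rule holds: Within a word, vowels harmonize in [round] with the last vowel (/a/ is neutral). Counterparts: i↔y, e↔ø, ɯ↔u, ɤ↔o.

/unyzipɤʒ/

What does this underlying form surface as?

[ɯnizipɤʒ]

/u/ harmonizes with /ɤ/ ([-round]) → [ɯ]
/y/ harmonizes with /ɤ/ ([-round]) → [i]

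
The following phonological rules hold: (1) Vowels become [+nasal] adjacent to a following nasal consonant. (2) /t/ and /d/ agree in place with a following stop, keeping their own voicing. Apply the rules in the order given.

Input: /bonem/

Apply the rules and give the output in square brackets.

Rule 1: /o/ before nasal /n/ → [õ]
Rule 1: /e/ before nasal /m/ → [ẽ]
After rule 1: bõnẽm
Rule 2: no segment meets the rule's conditions; no change.

[bõnẽm]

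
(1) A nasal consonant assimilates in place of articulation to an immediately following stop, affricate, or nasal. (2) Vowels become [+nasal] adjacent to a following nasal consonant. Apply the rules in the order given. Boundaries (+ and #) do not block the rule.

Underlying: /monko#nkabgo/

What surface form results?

[mõŋkõ#ŋkabgo]

Rule 1: /n/ before /k/ (velar) → [ŋ]
Rule 1: /n/ before /k/ (velar) → [ŋ]
After rule 1: moŋko#ŋkabgo
Rule 2: /o/ before nasal /ŋ/ → [õ]
Rule 2: /o/ before nasal /ŋ/ → [õ]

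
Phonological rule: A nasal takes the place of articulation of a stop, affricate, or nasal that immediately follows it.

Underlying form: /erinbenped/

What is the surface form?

/n/ before /b/ (labial) → [m]
/n/ before /p/ (labial) → [m]

[erimbemped]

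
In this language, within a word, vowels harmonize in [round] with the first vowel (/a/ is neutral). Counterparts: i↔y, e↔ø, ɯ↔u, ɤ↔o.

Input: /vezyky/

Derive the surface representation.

[veziki]

/y/ harmonizes with /e/ ([-round]) → [i]
/y/ harmonizes with /e/ ([-round]) → [i]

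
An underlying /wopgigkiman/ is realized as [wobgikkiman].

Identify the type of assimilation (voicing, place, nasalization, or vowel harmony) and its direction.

voicing assimilation, regressive

/p/→[b] /g/→[k].
Each target copies a feature from the following segment, so the direction is regressive.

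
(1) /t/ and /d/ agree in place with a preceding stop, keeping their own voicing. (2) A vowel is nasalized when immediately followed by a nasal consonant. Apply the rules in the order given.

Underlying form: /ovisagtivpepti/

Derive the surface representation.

Rule 1: /t/ after /g/ (velar) → [k]
Rule 1: /t/ after /p/ (labial) → [p]
After rule 1: ovisagkivpeppi
Rule 2: no segment meets the rule's conditions; no change.

[ovisagkivpeppi]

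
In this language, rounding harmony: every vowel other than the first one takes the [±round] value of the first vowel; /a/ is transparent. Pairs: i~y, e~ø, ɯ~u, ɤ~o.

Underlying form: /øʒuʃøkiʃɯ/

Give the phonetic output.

/i/ harmonizes with /ø/ ([+round]) → [y]
/ɯ/ harmonizes with /ø/ ([+round]) → [u]

[øʒuʃøkyʃu]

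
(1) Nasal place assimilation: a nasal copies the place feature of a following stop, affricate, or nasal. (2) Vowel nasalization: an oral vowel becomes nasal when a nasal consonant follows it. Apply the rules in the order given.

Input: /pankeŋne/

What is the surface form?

Rule 1: /n/ before /k/ (velar) → [ŋ]
Rule 1: /ŋ/ before /n/ (alveolar) → [n]
After rule 1: paŋkenne
Rule 2: /a/ before nasal /ŋ/ → [ã]
Rule 2: /e/ before nasal /n/ → [ẽ]

[pãŋkẽnne]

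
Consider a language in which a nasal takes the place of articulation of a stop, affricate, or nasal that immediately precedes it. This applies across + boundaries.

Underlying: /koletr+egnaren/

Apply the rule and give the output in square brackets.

/n/ after /g/ (velar) → [ŋ]

[koletr+egŋaren]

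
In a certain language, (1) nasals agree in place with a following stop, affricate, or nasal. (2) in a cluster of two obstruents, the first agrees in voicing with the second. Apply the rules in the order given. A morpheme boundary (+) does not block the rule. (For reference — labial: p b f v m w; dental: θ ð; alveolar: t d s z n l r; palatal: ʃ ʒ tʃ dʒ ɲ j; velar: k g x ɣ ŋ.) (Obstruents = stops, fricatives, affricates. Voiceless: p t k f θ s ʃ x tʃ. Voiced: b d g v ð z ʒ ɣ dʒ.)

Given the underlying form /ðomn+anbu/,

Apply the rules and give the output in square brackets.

Rule 1: /m/ before /n/ (alveolar) → [n]
Rule 1: /n/ before /b/ (labial) → [m]
After rule 1: ðonn+ambu
Rule 2: no segment meets the rule's conditions; no change.

[ðonn+ambu]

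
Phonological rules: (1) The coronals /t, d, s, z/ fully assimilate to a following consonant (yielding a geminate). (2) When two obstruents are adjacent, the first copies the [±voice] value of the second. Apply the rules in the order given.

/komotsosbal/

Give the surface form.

[komossobbal]

Rule 1: /t/ before /s/ → [s] (total assimilation)
Rule 1: /s/ before /b/ → [b] (total assimilation)
After rule 1: komossobbal
Rule 2: no segment meets the rule's conditions; no change.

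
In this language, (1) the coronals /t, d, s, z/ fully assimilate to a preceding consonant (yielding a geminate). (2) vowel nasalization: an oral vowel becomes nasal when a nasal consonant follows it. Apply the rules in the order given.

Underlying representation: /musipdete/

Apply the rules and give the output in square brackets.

Rule 1: /d/ after /p/ → [p] (total assimilation)
After rule 1: musippete
Rule 2: no segment meets the rule's conditions; no change.

[musippete]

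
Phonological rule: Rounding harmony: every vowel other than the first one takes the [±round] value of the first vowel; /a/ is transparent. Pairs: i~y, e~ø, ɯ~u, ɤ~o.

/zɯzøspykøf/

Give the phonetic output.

[zɯzespikef]

/ø/ harmonizes with /ɯ/ ([-round]) → [e]
/y/ harmonizes with /ɯ/ ([-round]) → [i]
/ø/ harmonizes with /ɯ/ ([-round]) → [e]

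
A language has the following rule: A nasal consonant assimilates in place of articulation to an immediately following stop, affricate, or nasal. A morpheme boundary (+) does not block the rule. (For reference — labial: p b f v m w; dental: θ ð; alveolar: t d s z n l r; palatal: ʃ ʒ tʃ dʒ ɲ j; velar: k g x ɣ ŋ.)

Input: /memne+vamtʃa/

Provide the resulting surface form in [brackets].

[menne+vaɲtʃa]

/m/ before /n/ (alveolar) → [n]
/m/ before /tʃ/ (palatal) → [ɲ]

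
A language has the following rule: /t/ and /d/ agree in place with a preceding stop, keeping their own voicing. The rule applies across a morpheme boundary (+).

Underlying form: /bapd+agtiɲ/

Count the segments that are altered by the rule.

/d/ after /p/ (labial) → [b]
/t/ after /g/ (velar) → [k]
2 segments change.

2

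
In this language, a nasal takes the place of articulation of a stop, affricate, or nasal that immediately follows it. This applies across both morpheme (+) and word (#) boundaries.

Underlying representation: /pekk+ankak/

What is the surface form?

[pekk+aŋkak]

/n/ before /k/ (velar) → [ŋ]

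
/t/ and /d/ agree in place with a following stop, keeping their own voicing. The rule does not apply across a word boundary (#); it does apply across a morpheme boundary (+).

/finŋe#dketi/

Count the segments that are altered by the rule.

1

/d/ before /k/ (velar) → [g]
1 segment changes.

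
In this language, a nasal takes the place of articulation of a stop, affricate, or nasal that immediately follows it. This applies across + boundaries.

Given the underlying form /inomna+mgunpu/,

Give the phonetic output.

/m/ before /n/ (alveolar) → [n]
/m/ before /g/ (velar) → [ŋ]
/n/ before /p/ (labial) → [m]

[inonna+ŋgumpu]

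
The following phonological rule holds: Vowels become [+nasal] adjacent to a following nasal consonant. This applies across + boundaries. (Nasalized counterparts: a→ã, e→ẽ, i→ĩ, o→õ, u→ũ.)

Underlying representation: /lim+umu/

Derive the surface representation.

[lĩm+ũmu]

/i/ before nasal /m/ → [ĩ]
/u/ before nasal /m/ → [ũ]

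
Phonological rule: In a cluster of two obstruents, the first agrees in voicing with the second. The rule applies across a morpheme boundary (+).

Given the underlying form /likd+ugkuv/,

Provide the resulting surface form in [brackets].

[ligd+ukkuv]

/k/ before /d/ (voiced) → [g]
/g/ before /k/ (voiceless) → [k]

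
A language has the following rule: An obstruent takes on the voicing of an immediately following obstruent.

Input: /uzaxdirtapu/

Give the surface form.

/x/ before /d/ (voiced) → [ɣ]

[uzaɣdirtapu]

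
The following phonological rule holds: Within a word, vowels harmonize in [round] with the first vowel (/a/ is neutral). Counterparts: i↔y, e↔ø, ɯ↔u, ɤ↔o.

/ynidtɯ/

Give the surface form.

/i/ harmonizes with /y/ ([+round]) → [y]
/ɯ/ harmonizes with /y/ ([+round]) → [u]

[ynydtu]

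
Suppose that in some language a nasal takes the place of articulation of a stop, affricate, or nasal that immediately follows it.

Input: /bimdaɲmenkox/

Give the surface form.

/m/ before /d/ (alveolar) → [n]
/ɲ/ before /m/ (labial) → [m]
/n/ before /k/ (velar) → [ŋ]

[bindammeŋkox]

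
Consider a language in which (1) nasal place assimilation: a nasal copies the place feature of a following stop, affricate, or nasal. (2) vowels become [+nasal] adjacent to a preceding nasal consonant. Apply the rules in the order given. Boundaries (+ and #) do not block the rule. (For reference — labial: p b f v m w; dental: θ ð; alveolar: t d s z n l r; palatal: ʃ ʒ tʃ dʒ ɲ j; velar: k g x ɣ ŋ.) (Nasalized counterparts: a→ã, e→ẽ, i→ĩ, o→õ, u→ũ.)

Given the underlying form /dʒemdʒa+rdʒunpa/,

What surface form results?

[dʒeɲdʒa+rdʒumpa]

Rule 1: /m/ before /dʒ/ (palatal) → [ɲ]
Rule 1: /n/ before /p/ (labial) → [m]
After rule 1: dʒeɲdʒa+rdʒumpa
Rule 2: no segment meets the rule's conditions; no change.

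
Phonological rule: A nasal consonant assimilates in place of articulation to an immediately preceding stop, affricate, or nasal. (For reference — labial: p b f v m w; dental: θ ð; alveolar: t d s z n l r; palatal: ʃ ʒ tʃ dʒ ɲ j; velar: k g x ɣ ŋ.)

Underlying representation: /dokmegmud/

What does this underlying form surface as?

[dokŋegŋud]

/m/ after /k/ (velar) → [ŋ]
/m/ after /g/ (velar) → [ŋ]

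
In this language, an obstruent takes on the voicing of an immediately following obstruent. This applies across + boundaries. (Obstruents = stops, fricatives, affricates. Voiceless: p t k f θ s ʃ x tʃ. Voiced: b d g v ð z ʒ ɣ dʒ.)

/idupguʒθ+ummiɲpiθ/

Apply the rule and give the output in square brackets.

[idubguʃθ+ummiɲpiθ]

/p/ before /g/ (voiced) → [b]
/ʒ/ before /θ/ (voiceless) → [ʃ]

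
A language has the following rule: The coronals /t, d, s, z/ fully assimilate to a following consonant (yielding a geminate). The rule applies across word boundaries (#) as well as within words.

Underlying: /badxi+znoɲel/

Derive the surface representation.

[baxxi+nnoɲel]

/d/ before /x/ → [x] (total assimilation)
/z/ before /n/ → [n] (total assimilation)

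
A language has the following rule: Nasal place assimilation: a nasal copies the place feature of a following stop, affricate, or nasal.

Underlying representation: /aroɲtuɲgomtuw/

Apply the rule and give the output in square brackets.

[arontuŋgontuw]

/ɲ/ before /t/ (alveolar) → [n]
/ɲ/ before /g/ (velar) → [ŋ]
/m/ before /t/ (alveolar) → [n]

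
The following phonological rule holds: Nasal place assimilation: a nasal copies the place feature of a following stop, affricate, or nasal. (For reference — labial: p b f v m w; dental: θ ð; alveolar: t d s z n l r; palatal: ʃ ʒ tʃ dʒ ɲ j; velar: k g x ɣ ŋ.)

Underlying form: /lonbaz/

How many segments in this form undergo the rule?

1

/n/ before /b/ (labial) → [m]
1 segment changes.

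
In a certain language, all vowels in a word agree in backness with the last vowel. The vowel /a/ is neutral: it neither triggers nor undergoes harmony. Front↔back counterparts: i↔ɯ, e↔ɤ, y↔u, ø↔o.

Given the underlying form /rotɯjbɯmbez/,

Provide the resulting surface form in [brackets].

/o/ harmonizes with /e/ ([-back]) → [ø]
/ɯ/ harmonizes with /e/ ([-back]) → [i]
/ɯ/ harmonizes with /e/ ([-back]) → [i]

[røtijbimbez]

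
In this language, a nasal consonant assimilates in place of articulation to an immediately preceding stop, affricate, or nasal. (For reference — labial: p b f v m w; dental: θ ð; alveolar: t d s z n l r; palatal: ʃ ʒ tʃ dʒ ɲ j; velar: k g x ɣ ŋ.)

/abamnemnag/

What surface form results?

[abammemmag]

/n/ after /m/ (labial) → [m]
/n/ after /m/ (labial) → [m]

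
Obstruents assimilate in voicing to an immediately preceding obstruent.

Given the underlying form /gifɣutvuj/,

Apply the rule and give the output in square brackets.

/ɣ/ after /f/ (voiceless) → [x]
/v/ after /t/ (voiceless) → [f]

[gifxutfuj]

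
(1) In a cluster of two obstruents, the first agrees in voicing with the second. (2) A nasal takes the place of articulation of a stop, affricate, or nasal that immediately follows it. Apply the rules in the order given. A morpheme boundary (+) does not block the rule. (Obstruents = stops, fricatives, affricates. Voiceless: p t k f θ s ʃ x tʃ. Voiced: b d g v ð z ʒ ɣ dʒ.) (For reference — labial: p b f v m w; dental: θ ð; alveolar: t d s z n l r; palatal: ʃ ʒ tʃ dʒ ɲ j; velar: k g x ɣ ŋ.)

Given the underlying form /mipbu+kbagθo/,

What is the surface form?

[mibbu+gbakθo]

Rule 1: /p/ before /b/ (voiced) → [b]
Rule 1: /k/ before /b/ (voiced) → [g]
Rule 1: /g/ before /θ/ (voiceless) → [k]
After rule 1: mibbu+gbakθo
Rule 2: no segment meets the rule's conditions; no change.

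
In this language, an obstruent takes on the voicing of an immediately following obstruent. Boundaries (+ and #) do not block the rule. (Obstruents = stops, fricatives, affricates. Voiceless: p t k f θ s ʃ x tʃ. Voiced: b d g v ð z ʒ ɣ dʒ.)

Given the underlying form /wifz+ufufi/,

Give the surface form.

/f/ before /z/ (voiced) → [v]

[wivz+ufufi]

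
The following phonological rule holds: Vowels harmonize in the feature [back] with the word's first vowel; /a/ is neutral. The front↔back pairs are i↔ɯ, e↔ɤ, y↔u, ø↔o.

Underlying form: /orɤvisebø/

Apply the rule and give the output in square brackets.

[orɤvɯsɤbo]

/i/ harmonizes with /o/ ([+back]) → [ɯ]
/e/ harmonizes with /o/ ([+back]) → [ɤ]
/ø/ harmonizes with /o/ ([+back]) → [o]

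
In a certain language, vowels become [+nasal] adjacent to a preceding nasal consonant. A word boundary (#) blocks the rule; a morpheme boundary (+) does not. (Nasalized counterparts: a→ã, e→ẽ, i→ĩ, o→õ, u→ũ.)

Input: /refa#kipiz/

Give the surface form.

[refa#kipiz]

no segment meets the rule's conditions; no change.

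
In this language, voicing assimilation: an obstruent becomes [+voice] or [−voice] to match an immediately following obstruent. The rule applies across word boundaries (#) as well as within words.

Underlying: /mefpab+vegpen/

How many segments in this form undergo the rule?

1

/g/ before /p/ (voiceless) → [k]
1 segment changes.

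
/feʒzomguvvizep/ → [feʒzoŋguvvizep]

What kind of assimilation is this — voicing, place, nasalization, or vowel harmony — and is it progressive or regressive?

place assimilation, regressive

/m/→[ŋ].
Each target copies a feature from the following segment, so the direction is regressive.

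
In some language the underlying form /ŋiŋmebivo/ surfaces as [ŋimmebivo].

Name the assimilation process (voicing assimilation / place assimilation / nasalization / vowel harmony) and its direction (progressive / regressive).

/ŋ/→[m].
Each target copies a feature from the following segment, so the direction is regressive.

place assimilation, regressive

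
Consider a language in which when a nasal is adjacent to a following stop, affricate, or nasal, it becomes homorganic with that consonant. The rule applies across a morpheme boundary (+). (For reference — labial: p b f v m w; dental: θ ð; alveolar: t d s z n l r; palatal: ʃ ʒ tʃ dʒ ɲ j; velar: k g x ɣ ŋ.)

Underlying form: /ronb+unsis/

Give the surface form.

/n/ before /b/ (labial) → [m]

[romb+unsis]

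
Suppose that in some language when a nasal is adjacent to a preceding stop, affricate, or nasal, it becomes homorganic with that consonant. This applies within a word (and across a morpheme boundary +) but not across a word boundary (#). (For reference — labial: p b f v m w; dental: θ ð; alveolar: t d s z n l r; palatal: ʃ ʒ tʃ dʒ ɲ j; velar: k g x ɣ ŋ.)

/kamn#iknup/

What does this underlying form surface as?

[kamm#ikŋup]

/n/ after /m/ (labial) → [m]
/n/ after /k/ (velar) → [ŋ]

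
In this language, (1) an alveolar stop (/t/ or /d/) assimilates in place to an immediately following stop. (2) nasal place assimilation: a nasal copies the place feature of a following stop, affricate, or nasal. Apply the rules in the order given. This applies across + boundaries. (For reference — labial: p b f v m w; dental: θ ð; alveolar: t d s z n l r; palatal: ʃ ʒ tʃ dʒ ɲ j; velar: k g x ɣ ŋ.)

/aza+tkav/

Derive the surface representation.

Rule 1: /t/ before /k/ (velar) → [k]
After rule 1: aza+kkav
Rule 2: no segment meets the rule's conditions; no change.

[aza+kkav]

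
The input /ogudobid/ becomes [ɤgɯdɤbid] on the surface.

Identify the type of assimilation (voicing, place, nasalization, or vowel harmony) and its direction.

vowel harmony, regressive

/o/→[ɤ] /u/→[ɯ] /o/→[ɤ].
Vowels agree with the last vowel, so the harmony is regressive.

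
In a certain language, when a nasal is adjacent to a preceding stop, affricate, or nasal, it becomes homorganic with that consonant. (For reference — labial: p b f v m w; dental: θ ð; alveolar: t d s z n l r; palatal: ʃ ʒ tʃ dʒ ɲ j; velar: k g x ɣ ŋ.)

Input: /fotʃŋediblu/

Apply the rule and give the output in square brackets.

[fotʃɲediblu]

/ŋ/ after /tʃ/ (palatal) → [ɲ]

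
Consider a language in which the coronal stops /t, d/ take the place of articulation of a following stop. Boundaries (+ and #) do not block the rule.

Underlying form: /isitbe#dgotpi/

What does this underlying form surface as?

/t/ before /b/ (labial) → [p]
/d/ before /g/ (velar) → [g]
/t/ before /p/ (labial) → [p]

[isipbe#ggoppi]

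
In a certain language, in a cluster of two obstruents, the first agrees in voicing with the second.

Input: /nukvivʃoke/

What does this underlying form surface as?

/k/ before /v/ (voiced) → [g]
/v/ before /ʃ/ (voiceless) → [f]

[nugvifʃoke]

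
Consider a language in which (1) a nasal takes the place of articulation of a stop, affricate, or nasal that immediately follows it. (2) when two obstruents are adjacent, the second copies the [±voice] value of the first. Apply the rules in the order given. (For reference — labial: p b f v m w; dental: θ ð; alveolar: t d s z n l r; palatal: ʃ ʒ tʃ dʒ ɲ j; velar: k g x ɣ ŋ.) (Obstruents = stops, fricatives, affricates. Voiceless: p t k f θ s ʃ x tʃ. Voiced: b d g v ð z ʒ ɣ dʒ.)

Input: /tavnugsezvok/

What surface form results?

[tavnugzezvok]

Rule 1: no segment meets the rule's conditions; no change.
After rule 1: tavnugsezvok
Rule 2: /s/ after /g/ (voiced) → [z]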